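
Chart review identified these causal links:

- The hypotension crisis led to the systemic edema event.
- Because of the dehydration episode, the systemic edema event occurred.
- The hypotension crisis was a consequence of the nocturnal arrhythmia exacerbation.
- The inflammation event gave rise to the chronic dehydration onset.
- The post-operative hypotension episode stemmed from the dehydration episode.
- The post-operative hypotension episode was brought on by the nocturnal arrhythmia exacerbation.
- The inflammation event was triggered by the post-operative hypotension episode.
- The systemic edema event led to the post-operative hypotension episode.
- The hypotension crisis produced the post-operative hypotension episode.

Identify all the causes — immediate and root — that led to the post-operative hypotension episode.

Immediate causes of the post-operative hypotension episode: the nocturnal arrhythmia exacerbation, the hypotension crisis, the dehydration episode, the systemic edema event.

the dehydration episode, the hypotension crisis, the nocturnal arrhythmia exacerbation, the systemic edema event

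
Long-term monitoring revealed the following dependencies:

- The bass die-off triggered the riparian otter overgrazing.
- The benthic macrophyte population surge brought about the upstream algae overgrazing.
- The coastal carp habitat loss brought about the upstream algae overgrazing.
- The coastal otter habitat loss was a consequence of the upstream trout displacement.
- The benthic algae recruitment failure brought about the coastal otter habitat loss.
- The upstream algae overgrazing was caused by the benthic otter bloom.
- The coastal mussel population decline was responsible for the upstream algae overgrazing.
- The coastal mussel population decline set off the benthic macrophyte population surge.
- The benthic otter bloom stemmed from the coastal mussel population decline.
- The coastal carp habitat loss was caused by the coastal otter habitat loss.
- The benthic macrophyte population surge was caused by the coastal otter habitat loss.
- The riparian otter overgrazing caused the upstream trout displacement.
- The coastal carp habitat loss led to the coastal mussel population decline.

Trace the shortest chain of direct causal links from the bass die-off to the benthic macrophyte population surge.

the bass die-off → the riparian otter overgrazing → the upstream trout displacement → the coastal otter habitat loss → the benthic macrophyte population surge

the bass die-off → the riparian otter overgrazing
the riparian otter overgrazing → the upstream trout displacement
the upstream trout displacement → the coastal otter habitat loss
the coastal otter habitat loss → the benthic macrophyte population surge
Length: 4 steps.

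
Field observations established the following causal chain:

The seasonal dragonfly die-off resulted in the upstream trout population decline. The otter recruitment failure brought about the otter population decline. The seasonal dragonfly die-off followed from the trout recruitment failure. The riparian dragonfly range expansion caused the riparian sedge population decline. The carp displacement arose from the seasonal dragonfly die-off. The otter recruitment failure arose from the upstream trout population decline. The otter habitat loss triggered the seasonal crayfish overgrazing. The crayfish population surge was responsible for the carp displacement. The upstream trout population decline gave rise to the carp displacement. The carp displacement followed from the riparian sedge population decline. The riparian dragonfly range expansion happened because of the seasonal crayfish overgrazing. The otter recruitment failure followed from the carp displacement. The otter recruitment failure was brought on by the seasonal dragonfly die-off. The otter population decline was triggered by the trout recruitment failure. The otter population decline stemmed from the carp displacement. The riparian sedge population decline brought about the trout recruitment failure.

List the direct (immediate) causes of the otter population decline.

Upstream contributors include the otter habitat loss, the seasonal crayfish overgrazing, the riparian dragonfly range expansion, the riparian sedge population decline, the seasonal dragonfly die-off, the upstream trout population decline, the crayfish population surge, but only the carp displacement, the otter recruitment failure, the trout recruitment failure feed directly into the otter population decline.

the carp displacement, the otter recruitment failure, the trout recruitment failure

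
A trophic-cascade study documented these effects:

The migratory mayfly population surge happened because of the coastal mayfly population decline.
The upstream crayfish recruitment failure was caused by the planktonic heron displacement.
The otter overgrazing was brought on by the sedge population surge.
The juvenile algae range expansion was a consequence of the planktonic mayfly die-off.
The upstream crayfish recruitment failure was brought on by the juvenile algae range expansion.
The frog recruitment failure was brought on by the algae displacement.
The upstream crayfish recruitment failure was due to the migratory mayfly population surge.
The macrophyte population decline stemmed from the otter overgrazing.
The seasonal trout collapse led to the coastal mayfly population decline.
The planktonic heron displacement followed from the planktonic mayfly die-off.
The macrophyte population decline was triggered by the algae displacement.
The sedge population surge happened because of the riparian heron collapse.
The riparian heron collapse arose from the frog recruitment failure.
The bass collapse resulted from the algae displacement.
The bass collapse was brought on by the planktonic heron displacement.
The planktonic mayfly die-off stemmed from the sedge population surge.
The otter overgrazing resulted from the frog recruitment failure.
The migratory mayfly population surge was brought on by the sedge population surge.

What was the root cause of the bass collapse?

the algae displacement

Tracing upstream from the bass collapse: the bass collapse ← the algae displacement.
The algae displacement has no stated cause, so it is the root.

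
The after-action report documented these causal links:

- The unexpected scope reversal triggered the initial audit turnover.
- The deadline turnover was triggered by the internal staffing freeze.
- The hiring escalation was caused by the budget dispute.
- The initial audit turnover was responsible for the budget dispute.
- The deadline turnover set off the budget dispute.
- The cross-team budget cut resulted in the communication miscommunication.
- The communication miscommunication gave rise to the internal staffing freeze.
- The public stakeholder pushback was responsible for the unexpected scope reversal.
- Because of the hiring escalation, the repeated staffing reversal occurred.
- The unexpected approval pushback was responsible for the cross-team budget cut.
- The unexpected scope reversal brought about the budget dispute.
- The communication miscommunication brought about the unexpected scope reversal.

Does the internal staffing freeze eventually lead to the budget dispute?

There is a causal chain: the internal staffing freeze → the deadline turnover → the budget dispute.

Yes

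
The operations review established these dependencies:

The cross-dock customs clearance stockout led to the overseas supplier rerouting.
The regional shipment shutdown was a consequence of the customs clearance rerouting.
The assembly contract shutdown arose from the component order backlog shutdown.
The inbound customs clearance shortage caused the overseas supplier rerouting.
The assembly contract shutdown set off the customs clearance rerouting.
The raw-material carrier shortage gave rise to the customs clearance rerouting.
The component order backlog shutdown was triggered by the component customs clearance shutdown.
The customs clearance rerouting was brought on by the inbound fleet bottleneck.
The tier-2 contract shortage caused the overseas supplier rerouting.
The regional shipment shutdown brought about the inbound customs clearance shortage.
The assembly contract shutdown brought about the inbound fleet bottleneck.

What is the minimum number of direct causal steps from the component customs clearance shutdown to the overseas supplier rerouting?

Shortest chain: the component customs clearance shutdown → the component order backlog shutdown → the assembly contract shutdown → the customs clearance rerouting → the regional shipment shutdown → the inbound customs clearance shortage → the overseas supplier rerouting.

6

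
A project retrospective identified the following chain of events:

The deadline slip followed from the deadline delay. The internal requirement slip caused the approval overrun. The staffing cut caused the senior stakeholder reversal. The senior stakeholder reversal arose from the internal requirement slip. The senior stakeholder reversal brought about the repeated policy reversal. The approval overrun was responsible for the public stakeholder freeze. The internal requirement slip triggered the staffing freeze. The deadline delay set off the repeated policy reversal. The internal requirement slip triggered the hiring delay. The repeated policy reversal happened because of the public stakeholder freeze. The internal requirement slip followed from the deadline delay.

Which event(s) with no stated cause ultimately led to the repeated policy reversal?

Tracing upstream from the repeated policy reversal: the repeated policy reversal ← the deadline delay.
A separate upstream branch: the repeated policy reversal ← the senior stakeholder reversal ← the staffing cut.
Each of those chain origins has no stated cause.

the deadline delay, the staffing cut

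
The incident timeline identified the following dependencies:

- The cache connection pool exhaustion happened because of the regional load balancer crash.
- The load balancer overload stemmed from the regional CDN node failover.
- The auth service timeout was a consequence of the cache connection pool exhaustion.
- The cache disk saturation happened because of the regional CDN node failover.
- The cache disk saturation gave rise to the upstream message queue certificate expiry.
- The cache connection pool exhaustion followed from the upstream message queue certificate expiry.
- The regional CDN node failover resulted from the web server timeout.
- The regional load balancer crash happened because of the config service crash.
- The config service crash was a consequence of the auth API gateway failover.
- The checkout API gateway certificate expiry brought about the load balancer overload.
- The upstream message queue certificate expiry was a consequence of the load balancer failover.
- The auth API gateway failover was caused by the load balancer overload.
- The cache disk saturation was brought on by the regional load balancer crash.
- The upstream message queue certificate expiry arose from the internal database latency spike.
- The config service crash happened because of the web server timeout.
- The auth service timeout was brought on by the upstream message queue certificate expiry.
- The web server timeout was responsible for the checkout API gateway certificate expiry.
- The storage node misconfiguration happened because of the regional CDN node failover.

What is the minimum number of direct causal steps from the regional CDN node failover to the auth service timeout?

3

Shortest chain: the regional CDN node failover → the cache disk saturation → the upstream message queue certificate expiry → the auth service timeout.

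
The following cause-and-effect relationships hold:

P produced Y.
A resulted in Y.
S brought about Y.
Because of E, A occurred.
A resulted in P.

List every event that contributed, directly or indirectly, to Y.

A, E, P, S

Immediate causes of Y: S, A, P.
Further upstream: E.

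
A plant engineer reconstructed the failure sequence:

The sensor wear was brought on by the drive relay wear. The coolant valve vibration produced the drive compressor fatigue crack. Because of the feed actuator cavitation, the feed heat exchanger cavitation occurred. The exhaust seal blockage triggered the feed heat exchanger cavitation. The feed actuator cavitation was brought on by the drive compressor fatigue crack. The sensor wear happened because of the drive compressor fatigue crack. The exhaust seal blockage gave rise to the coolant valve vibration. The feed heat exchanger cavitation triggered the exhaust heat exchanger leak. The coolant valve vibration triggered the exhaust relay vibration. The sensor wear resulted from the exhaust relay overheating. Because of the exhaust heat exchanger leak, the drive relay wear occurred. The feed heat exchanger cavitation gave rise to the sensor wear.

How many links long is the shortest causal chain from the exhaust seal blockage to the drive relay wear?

3

Shortest chain: the exhaust seal blockage → the feed heat exchanger cavitation → the exhaust heat exchanger leak → the drive relay wear.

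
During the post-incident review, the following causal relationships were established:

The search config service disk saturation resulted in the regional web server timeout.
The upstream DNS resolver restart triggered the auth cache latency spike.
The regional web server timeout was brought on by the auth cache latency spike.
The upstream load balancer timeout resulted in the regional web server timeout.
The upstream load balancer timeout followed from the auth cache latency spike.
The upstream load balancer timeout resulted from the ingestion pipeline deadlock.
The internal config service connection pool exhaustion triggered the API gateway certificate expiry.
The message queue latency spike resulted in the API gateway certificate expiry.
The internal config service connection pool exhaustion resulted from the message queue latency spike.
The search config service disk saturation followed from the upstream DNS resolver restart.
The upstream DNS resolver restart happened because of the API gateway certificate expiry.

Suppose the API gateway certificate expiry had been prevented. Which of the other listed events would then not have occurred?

the auth cache latency spike, the search config service disk saturation, the upstream DNS resolver restart

Downstream of the API gateway certificate expiry: the upstream DNS resolver restart, the search config service disk saturation, the auth cache latency spike, the upstream load balancer timeout, the regional web server timeout.
Of those, still caused via another path: the upstream load balancer timeout, the regional web server timeout.
The remainder have no surviving cause.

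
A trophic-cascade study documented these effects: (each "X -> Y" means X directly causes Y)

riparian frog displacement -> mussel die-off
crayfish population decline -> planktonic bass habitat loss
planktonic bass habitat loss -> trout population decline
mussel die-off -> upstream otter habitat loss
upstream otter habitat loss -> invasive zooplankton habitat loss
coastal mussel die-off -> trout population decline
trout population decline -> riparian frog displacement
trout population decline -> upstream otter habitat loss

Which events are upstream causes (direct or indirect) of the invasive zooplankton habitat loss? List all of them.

Immediate cause of the invasive zooplankton habitat loss: the upstream otter habitat loss.
Further upstream: the crayfish population decline, the planktonic bass habitat loss, the trout population decline, the riparian frog displacement, the mussel die-off, the coastal mussel die-off.

the coastal mussel die-off, the crayfish population decline, the mussel die-off, the planktonic bass habitat loss, the riparian frog displacement, the trout population decline, the upstream otter habitat loss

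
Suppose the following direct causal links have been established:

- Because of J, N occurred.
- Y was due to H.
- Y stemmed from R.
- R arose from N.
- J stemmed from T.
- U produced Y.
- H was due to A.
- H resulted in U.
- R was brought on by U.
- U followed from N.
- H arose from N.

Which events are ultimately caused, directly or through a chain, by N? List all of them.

Direct effects: H, U, R.
2 steps out: Y.
Not reachable from it: T, J, A.

H, R, U, Y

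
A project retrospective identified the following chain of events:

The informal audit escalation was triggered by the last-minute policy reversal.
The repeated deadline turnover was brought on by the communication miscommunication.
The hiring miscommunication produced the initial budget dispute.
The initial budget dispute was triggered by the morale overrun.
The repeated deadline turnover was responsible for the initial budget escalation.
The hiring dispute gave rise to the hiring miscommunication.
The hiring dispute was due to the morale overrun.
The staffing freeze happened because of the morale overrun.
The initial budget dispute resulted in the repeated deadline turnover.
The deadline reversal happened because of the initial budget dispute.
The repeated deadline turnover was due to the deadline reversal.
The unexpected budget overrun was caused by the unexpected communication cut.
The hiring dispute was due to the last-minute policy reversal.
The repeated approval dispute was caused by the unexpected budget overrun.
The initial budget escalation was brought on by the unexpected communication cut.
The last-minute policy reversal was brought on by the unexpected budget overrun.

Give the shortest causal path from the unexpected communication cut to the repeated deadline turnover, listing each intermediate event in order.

the unexpected communication cut → the unexpected budget overrun
the unexpected budget overrun → the last-minute policy reversal
the last-minute policy reversal → the hiring dispute
the hiring dispute → the hiring miscommunication
the hiring miscommunication → the initial budget dispute
the initial budget dispute → the repeated deadline turnover
Length: 6 steps.

the unexpected communication cut → the unexpected budget overrun → the last-minute policy reversal → the hiring dispute → the hiring miscommunication → the initial budget dispute → the repeated deadline turnover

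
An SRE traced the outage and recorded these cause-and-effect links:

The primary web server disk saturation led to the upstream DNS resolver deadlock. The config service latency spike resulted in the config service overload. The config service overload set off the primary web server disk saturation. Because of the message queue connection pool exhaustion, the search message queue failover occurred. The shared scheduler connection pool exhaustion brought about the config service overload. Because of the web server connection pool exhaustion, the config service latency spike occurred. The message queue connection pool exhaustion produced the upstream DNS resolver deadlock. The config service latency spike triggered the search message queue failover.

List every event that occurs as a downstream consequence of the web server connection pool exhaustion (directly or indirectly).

the config service latency spike, the config service overload, the primary web server disk saturation, the search message queue failover, the upstream DNS resolver deadlock

Direct effects: the config service latency spike.
2 steps out: the config service overload, the search message queue failover.
3 steps out: the primary web server disk saturation.
4 steps out: the upstream DNS resolver deadlock.
Not reachable from it: the shared scheduler connection pool exhaustion, the message queue connection pool exhaustion.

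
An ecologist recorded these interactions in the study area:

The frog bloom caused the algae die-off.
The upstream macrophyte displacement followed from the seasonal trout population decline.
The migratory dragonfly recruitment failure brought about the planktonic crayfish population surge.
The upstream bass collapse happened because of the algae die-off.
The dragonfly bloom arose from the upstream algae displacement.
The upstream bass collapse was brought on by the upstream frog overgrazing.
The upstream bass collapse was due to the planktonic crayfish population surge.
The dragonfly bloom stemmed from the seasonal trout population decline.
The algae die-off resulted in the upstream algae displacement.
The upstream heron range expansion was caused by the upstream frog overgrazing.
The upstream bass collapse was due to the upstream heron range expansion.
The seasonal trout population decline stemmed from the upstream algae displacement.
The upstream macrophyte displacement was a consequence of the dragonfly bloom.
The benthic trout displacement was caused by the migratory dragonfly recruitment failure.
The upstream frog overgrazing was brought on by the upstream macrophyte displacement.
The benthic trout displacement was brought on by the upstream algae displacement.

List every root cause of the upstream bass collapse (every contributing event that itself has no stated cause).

Tracing upstream from the upstream bass collapse: the upstream bass collapse ← the planktonic crayfish population surge ← the migratory dragonfly recruitment failure.
A separate upstream branch: the upstream bass collapse ← the algae die-off ← the frog bloom.
Each of those chain origins has no stated cause.

the frog bloom, the migratory dragonfly recruitment failure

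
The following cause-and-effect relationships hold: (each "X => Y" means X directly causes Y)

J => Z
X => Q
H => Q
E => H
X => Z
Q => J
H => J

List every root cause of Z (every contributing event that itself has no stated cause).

E, X

Tracing upstream from Z: Z ← J ← H ← E.
A separate upstream branch: Z ← X.
Each of those chain origins has no stated cause.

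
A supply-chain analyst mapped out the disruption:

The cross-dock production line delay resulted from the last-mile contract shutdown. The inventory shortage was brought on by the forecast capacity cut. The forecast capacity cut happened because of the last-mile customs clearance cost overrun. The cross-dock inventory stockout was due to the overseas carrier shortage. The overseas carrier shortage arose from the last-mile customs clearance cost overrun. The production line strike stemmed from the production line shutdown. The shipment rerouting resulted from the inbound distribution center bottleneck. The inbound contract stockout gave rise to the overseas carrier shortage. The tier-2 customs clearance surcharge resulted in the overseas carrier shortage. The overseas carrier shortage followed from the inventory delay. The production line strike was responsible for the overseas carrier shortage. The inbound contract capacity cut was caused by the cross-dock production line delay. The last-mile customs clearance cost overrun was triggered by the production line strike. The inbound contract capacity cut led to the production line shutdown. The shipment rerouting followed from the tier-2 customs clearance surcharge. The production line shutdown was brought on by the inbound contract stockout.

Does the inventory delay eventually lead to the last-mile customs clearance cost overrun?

The inventory delay leads to the overseas carrier shortage, the cross-dock inventory stockout; the last-mile customs clearance cost overrun is not among them.

No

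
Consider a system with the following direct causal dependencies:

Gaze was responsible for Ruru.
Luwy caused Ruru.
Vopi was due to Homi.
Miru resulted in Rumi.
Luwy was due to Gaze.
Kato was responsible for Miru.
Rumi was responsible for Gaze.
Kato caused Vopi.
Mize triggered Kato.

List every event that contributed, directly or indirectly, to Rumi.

Immediate cause of Rumi: Miru.
Further upstream: Mize, Kato.

Kato, Miru, Mize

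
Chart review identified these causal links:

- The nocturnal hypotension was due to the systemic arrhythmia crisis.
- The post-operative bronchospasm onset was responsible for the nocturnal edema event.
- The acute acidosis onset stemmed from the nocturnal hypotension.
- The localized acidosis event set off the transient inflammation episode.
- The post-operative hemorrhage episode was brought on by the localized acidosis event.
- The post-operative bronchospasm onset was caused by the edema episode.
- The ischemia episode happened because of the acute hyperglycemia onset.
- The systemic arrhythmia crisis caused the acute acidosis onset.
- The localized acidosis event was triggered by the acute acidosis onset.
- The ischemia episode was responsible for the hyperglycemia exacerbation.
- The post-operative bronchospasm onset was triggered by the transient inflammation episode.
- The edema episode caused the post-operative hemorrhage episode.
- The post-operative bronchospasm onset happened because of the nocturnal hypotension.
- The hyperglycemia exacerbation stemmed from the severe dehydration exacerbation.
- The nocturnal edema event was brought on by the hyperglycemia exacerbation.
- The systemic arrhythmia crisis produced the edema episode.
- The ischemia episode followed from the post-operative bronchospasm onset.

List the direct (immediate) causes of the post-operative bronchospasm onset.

Upstream contributors include the systemic arrhythmia crisis, the acute acidosis onset, the localized acidosis event, but only the edema episode, the nocturnal hypotension, the transient inflammation episode feed directly into the post-operative bronchospasm onset.

the edema episode, the nocturnal hypotension, the transient inflammation episode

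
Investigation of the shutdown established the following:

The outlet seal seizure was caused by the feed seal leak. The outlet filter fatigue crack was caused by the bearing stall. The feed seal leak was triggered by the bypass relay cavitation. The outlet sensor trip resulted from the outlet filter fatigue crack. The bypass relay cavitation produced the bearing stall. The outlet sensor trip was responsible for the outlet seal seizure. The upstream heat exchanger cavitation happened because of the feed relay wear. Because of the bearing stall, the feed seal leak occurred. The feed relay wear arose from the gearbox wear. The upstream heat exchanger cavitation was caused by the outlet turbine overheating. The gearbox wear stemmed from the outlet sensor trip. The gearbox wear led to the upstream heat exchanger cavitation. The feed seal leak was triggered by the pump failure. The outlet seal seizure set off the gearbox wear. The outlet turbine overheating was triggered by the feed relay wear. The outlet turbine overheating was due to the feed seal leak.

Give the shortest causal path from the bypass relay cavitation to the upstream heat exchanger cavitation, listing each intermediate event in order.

the bypass relay cavitation → the feed seal leak
the feed seal leak → the outlet turbine overheating
the outlet turbine overheating → the upstream heat exchanger cavitation
Length: 3 steps.

the bypass relay cavitation → the feed seal leak → the outlet turbine overheating → the upstream heat exchanger cavitation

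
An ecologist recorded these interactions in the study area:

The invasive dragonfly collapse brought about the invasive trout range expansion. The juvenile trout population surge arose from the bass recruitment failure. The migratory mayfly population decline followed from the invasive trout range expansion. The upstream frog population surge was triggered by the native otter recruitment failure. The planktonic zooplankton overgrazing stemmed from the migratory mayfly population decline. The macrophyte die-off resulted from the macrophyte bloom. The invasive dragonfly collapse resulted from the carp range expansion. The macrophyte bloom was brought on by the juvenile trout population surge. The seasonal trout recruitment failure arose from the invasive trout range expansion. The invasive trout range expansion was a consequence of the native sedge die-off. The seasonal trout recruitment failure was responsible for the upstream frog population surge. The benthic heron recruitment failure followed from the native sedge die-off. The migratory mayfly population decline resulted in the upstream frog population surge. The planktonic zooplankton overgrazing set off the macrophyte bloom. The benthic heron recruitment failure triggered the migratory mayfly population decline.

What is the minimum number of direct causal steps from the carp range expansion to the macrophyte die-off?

Shortest chain: the carp range expansion → the invasive dragonfly collapse → the invasive trout range expansion → the migratory mayfly population decline → the planktonic zooplankton overgrazing → the macrophyte bloom → the macrophyte die-off.

6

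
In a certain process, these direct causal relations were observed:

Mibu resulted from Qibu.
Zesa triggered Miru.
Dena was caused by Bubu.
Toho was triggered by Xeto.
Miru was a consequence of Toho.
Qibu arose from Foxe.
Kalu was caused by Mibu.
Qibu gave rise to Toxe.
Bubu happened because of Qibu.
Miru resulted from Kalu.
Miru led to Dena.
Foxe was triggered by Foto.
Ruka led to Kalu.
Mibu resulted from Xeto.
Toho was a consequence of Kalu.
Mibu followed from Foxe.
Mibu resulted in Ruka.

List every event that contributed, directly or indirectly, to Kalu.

Foto, Foxe, Mibu, Qibu, Ruka, Xeto

Immediate causes of Kalu: Mibu, Ruka.
Further upstream: Foto, Foxe, Qibu, Xeto.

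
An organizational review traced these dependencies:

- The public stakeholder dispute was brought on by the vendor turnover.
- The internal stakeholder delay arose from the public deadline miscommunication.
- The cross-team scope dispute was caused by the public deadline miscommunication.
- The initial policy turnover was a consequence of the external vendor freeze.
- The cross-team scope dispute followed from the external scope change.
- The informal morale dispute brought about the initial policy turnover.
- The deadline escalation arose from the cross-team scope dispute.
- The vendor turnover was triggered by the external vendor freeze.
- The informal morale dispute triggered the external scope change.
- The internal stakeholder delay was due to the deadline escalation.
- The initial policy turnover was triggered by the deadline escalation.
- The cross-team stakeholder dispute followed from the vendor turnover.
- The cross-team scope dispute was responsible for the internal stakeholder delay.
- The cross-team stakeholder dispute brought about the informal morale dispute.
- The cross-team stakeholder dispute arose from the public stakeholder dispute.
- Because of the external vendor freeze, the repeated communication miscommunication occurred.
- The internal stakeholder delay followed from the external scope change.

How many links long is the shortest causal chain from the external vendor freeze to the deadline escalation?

Shortest chain: the external vendor freeze → the vendor turnover → the cross-team stakeholder dispute → the informal morale dispute → the external scope change → the cross-team scope dispute → the deadline escalation.

6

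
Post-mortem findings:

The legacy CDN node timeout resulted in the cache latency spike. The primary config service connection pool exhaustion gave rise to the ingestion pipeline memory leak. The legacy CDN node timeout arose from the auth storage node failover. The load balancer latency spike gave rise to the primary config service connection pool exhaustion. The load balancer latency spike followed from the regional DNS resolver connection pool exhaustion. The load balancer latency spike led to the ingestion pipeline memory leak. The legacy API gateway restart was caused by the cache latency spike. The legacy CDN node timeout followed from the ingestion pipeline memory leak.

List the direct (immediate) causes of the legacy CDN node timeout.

the auth storage node failover, the ingestion pipeline memory leak

Upstream contributors include the regional DNS resolver connection pool exhaustion, the load balancer latency spike, the primary config service connection pool exhaustion, but only the auth storage node failover, the ingestion pipeline memory leak feed directly into the legacy CDN node timeout.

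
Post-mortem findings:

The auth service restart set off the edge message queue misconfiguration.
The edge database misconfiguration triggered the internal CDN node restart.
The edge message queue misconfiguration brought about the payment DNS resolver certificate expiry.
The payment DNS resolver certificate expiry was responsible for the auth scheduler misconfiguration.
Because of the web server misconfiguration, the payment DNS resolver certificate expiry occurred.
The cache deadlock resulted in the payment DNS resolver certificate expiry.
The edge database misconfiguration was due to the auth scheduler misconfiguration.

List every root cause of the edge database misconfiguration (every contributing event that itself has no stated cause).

the auth service restart, the cache deadlock, the web server misconfiguration

Tracing upstream from the edge database misconfiguration: the edge database misconfiguration ← the auth scheduler misconfiguration ← the payment DNS resolver certificate expiry ← the cache deadlock.
A separate upstream branch: the edge database misconfiguration ← the auth scheduler misconfiguration ← the payment DNS resolver certificate expiry ← the edge message queue misconfiguration ← the auth service restart.
A separate upstream branch: the edge database misconfiguration ← the auth scheduler misconfiguration ← the payment DNS resolver certificate expiry ← the web server misconfiguration.
Each of those chain origins has no stated cause.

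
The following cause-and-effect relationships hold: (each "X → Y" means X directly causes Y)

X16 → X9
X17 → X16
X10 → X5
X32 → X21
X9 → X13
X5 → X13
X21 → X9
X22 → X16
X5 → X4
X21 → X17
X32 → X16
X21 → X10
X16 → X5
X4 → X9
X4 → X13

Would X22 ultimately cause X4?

There is a causal chain: X22 → X16 → X5 → X4.

Yes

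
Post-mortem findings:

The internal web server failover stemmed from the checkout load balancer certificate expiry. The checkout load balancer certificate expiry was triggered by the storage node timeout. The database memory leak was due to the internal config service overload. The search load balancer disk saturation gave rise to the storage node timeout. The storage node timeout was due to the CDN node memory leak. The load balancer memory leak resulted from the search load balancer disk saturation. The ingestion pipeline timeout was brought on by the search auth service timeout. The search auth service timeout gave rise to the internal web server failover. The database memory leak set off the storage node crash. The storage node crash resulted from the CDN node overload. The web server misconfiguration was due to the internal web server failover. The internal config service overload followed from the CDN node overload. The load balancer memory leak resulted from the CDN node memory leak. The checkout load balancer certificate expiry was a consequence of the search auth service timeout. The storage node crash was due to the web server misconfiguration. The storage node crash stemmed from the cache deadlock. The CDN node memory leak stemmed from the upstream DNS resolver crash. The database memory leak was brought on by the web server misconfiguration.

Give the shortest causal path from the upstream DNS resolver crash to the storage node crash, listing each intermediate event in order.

the upstream DNS resolver crash → the CDN node memory leak → the storage node timeout → the checkout load balancer certificate expiry → the internal web server failover → the web server misconfiguration → the storage node crash

the upstream DNS resolver crash → the CDN node memory leak
the CDN node memory leak → the storage node timeout
the storage node timeout → the checkout load balancer certificate expiry
the checkout load balancer certificate expiry → the internal web server failover
the internal web server failover → the web server misconfiguration
the web server misconfiguration → the storage node crash
Length: 6 steps.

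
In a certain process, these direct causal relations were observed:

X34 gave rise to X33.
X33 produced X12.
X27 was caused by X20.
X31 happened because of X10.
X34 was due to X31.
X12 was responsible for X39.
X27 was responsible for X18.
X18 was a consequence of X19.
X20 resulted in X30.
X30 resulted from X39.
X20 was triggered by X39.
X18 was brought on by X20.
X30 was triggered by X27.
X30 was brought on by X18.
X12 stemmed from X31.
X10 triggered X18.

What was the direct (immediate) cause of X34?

X31

Upstream contributors include X10, but only X31 feeds directly into X34.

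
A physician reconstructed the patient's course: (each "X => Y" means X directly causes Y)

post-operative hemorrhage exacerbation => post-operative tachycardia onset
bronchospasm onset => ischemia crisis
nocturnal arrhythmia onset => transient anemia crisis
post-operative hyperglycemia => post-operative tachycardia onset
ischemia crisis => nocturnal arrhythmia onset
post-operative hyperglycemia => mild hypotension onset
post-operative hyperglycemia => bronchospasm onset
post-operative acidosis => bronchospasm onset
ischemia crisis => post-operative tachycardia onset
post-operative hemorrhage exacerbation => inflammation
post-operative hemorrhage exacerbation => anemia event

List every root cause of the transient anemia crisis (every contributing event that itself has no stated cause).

the post-operative acidosis, the post-operative hyperglycemia

Tracing upstream from the transient anemia crisis: the transient anemia crisis ← the nocturnal arrhythmia onset ← the ischemia crisis ← the bronchospasm onset ← the post-operative acidosis.
A separate upstream branch: the transient anemia crisis ← the nocturnal arrhythmia onset ← the ischemia crisis ← the bronchospasm onset ← the post-operative hyperglycemia.
Each of those chain origins has no stated cause.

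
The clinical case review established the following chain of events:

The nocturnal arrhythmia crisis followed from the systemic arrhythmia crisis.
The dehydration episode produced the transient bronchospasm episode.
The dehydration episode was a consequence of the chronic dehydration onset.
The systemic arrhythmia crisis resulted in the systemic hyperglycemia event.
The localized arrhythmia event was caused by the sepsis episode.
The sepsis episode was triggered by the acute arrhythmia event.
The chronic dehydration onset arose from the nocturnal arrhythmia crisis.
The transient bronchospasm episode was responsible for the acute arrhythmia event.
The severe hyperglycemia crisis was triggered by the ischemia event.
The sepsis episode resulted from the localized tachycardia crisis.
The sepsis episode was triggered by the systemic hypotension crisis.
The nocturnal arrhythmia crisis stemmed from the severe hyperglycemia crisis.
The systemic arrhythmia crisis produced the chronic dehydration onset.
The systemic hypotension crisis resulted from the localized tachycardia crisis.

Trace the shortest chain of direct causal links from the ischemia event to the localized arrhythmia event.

the ischemia event → the severe hyperglycemia crisis
the severe hyperglycemia crisis → the nocturnal arrhythmia crisis
the nocturnal arrhythmia crisis → the chronic dehydration onset
the chronic dehydration onset → the dehydration episode
the dehydration episode → the transient bronchospasm episode
the transient bronchospasm episode → the acute arrhythmia event
the acute arrhythmia event → the sepsis episode
the sepsis episode → the localized arrhythmia event
Length: 8 steps.

the ischemia event → the severe hyperglycemia crisis → the nocturnal arrhythmia crisis → the chronic dehydration onset → the dehydration episode → the transient bronchospasm episode → the acute arrhythmia event → the sepsis episode → the localized arrhythmia event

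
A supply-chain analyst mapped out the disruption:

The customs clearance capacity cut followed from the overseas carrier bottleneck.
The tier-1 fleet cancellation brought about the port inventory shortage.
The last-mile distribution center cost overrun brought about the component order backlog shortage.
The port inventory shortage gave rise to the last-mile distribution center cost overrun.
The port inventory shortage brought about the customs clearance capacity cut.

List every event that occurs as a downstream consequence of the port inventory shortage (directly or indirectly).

the component order backlog shortage, the customs clearance capacity cut, the last-mile distribution center cost overrun

Direct effects: the customs clearance capacity cut, the last-mile distribution center cost overrun.
2 steps out: the component order backlog shortage.
Not reachable from it: the tier-1 fleet cancellation, the overseas carrier bottleneck.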